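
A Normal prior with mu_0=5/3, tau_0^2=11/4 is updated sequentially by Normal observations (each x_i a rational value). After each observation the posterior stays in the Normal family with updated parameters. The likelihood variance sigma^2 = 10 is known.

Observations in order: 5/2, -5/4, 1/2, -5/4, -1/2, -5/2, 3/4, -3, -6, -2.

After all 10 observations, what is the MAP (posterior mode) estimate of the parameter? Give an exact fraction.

obs 1: x=5/2 → posterior Normal(565/306, 110/51)
obs 2: x=-5/4 → posterior Normal(965/744, 55/31)
obs 3: x=1/2 → posterior Normal(1031/876, 110/73)
obs 4: x=-5/4 → posterior Normal(433/504, 55/42)
obs 5: x=-1/2 → posterior Normal(40/57, 22/19)
obs 6: x=-5/2 → posterior Normal(235/636, 55/53)
obs 7: x=3/4 → posterior Normal(569/1404, 110/117)
obs 8: x=-3 → posterior Normal(173/1536, 55/64)
obs 9: x=-6 → posterior Normal(-619/1668, 110/139)
obs 10: x=-2 → posterior Normal(-883/1800, 11/15)

-883/1800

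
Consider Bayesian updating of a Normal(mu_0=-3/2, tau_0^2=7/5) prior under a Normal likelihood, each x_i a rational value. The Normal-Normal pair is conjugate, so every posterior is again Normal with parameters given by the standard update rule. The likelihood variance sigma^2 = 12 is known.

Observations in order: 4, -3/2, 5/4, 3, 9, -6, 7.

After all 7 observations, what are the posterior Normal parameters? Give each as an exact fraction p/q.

obs 1: x=4 → posterior Normal(-62/67, 84/67)
obs 2: x=-3/2 → posterior Normal(-145/148, 42/37)
obs 3: x=5/4 → posterior Normal(-85/108, 28/27)
obs 4: x=3 → posterior Normal(-171/352, 21/22)
obs 5: x=9 → posterior Normal(81/380, 84/95)
obs 6: x=-6 → posterior Normal(-29/136, 14/17)
obs 7: x=7 → posterior Normal(1/4, 84/109)

mu_0=1/4, tau_0^2=84/109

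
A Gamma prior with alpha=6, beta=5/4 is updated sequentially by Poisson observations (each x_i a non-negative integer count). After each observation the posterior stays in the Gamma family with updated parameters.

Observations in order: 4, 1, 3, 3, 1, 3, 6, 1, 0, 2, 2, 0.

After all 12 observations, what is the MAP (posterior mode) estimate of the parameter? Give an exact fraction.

124/53

obs 1: x=4 → posterior Gamma(10, 9/4)
obs 2: x=1 → posterior Gamma(11, 13/4)
obs 3: x=3 → posterior Gamma(14, 17/4)
obs 4: x=3 → posterior Gamma(17, 21/4)
obs 5: x=1 → posterior Gamma(18, 25/4)
obs 6: x=3 → posterior Gamma(21, 29/4)
obs 7: x=6 → posterior Gamma(27, 33/4)
obs 8: x=1 → posterior Gamma(28, 37/4)
obs 9: x=0 → posterior Gamma(28, 41/4)
obs 10: x=2 → posterior Gamma(30, 45/4)
obs 11: x=2 → posterior Gamma(32, 49/4)
obs 12: x=0 → posterior Gamma(32, 53/4)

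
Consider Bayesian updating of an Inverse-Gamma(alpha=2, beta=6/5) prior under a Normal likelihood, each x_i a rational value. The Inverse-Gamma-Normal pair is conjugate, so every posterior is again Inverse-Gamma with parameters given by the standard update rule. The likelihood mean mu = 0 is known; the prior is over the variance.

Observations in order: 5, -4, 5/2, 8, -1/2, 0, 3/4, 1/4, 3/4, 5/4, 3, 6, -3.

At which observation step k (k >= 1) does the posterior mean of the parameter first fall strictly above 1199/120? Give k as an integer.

obs 1: x=5 → posterior Inverse-Gamma(5/2, 137/10)
obs 2: x=-4 → posterior Inverse-Gamma(3, 217/10)
obs 3: x=5/2 → posterior Inverse-Gamma(7/2, 993/40)
obs 4: x=8 → posterior Inverse-Gamma(4, 2273/40)
obs 5: x=-1/2 → posterior Inverse-Gamma(9/2, 1139/20)
obs 6: x=0 → posterior Inverse-Gamma(5, 1139/20)
obs 7: x=3/4 → posterior Inverse-Gamma(11/2, 9157/160)
obs 8: x=1/4 → posterior Inverse-Gamma(6, 4581/80)
obs 9: x=3/4 → posterior Inverse-Gamma(13/2, 9207/160)
obs 10: x=5/4 → posterior Inverse-Gamma(7, 2333/40)
obs 11: x=3 → posterior Inverse-Gamma(15/2, 2513/40)
obs 12: x=6 → posterior Inverse-Gamma(8, 3233/40)
obs 13: x=-3 → posterior Inverse-Gamma(17/2, 3413/40)

k = 2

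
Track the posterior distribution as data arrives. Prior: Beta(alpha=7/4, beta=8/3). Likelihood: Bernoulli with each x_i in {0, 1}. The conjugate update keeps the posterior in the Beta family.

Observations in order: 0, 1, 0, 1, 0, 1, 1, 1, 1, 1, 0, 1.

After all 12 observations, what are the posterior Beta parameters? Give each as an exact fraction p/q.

alpha=39/4, beta=20/3

obs 1: x=0 → posterior Beta(7/4, 11/3)
obs 2: x=1 → posterior Beta(11/4, 11/3)
obs 3: x=0 → posterior Beta(11/4, 14/3)
obs 4: x=1 → posterior Beta(15/4, 14/3)
obs 5: x=0 → posterior Beta(15/4, 17/3)
obs 6: x=1 → posterior Beta(19/4, 17/3)
obs 7: x=1 → posterior Beta(23/4, 17/3)
obs 8: x=1 → posterior Beta(27/4, 17/3)
obs 9: x=1 → posterior Beta(31/4, 17/3)
obs 10: x=1 → posterior Beta(35/4, 17/3)
obs 11: x=0 → posterior Beta(35/4, 20/3)
obs 12: x=1 → posterior Beta(39/4, 20/3)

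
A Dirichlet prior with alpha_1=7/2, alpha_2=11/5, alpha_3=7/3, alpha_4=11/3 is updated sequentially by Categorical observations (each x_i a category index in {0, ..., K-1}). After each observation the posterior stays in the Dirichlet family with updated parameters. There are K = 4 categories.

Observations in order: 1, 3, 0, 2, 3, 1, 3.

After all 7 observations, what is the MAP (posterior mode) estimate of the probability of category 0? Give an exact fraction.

5/21

obs 1: x=1 → posterior Dirichlet(7/2, 16/5, 7/3, 11/3)
obs 2: x=3 → posterior Dirichlet(7/2, 16/5, 7/3, 14/3)
obs 3: x=0 → posterior Dirichlet(9/2, 16/5, 7/3, 14/3)
obs 4: x=2 → posterior Dirichlet(9/2, 16/5, 10/3, 14/3)
obs 5: x=3 → posterior Dirichlet(9/2, 16/5, 10/3, 17/3)
obs 6: x=1 → posterior Dirichlet(9/2, 21/5, 10/3, 17/3)
obs 7: x=3 → posterior Dirichlet(9/2, 21/5, 10/3, 20/3)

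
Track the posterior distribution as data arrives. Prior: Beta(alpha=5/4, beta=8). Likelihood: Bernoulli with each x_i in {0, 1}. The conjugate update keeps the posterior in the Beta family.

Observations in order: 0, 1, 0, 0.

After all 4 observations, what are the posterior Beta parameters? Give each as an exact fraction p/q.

obs 1: x=0 → posterior Beta(5/4, 9)
obs 2: x=1 → posterior Beta(9/4, 9)
obs 3: x=0 → posterior Beta(9/4, 10)
obs 4: x=0 → posterior Beta(9/4, 11)

alpha=9/4, beta=11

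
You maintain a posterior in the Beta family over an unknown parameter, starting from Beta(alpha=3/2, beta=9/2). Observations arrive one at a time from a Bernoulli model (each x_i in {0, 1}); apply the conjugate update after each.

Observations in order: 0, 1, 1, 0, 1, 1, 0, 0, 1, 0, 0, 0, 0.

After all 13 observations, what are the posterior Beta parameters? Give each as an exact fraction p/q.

alpha=13/2, beta=25/2

obs 1: x=0 → posterior Beta(3/2, 11/2)
obs 2: x=1 → posterior Beta(5/2, 11/2)
obs 3: x=1 → posterior Beta(7/2, 11/2)
obs 4: x=0 → posterior Beta(7/2, 13/2)
obs 5: x=1 → posterior Beta(9/2, 13/2)
obs 6: x=1 → posterior Beta(11/2, 13/2)
obs 7: x=0 → posterior Beta(11/2, 15/2)
obs 8: x=0 → posterior Beta(11/2, 17/2)
obs 9: x=1 → posterior Beta(13/2, 17/2)
obs 10: x=0 → posterior Beta(13/2, 19/2)
obs 11: x=0 → posterior Beta(13/2, 21/2)
obs 12: x=0 → posterior Beta(13/2, 23/2)
obs 13: x=0 → posterior Beta(13/2, 25/2)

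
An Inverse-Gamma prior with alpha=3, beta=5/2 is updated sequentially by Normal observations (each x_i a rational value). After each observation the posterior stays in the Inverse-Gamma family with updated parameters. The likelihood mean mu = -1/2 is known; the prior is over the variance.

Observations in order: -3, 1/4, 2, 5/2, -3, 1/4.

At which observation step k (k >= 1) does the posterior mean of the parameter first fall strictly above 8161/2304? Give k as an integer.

obs 1: x=-3 → posterior Inverse-Gamma(7/2, 45/8)
obs 2: x=1/4 → posterior Inverse-Gamma(4, 189/32)
obs 3: x=2 → posterior Inverse-Gamma(9/2, 289/32)
obs 4: x=5/2 → posterior Inverse-Gamma(5, 433/32)
obs 5: x=-3 → posterior Inverse-Gamma(11/2, 533/32)
obs 6: x=1/4 → posterior Inverse-Gamma(6, 271/16)

k = 5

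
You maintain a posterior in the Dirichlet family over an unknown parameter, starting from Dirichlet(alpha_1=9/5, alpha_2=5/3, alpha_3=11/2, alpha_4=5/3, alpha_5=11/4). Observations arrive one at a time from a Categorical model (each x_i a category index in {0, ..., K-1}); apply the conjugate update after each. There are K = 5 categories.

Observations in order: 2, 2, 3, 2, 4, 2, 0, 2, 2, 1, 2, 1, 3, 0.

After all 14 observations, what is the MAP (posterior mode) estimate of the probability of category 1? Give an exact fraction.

160/1343

obs 1: x=2 → posterior Dirichlet(9/5, 5/3, 13/2, 5/3, 11/4)
obs 2: x=2 → posterior Dirichlet(9/5, 5/3, 15/2, 5/3, 11/4)
obs 3: x=3 → posterior Dirichlet(9/5, 5/3, 15/2, 8/3, 11/4)
obs 4: x=2 → posterior Dirichlet(9/5, 5/3, 17/2, 8/3, 11/4)
obs 5: x=4 → posterior Dirichlet(9/5, 5/3, 17/2, 8/3, 15/4)
obs 6: x=2 → posterior Dirichlet(9/5, 5/3, 19/2, 8/3, 15/4)
obs 7: x=0 → posterior Dirichlet(14/5, 5/3, 19/2, 8/3, 15/4)
obs 8: x=2 → posterior Dirichlet(14/5, 5/3, 21/2, 8/3, 15/4)
obs 9: x=2 → posterior Dirichlet(14/5, 5/3, 23/2, 8/3, 15/4)
obs 10: x=1 → posterior Dirichlet(14/5, 8/3, 23/2, 8/3, 15/4)
obs 11: x=2 → posterior Dirichlet(14/5, 8/3, 25/2, 8/3, 15/4)
obs 12: x=1 → posterior Dirichlet(14/5, 11/3, 25/2, 8/3, 15/4)
obs 13: x=3 → posterior Dirichlet(14/5, 11/3, 25/2, 11/3, 15/4)
obs 14: x=0 → posterior Dirichlet(19/5, 11/3, 25/2, 11/3, 15/4)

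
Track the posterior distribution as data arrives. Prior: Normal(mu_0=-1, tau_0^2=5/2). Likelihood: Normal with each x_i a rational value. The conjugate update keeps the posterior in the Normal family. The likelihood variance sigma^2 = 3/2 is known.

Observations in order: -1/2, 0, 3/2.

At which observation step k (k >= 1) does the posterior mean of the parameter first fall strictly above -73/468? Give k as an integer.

k = 3

obs 1: x=-1/2 → posterior Normal(-11/16, 15/16)
obs 2: x=0 → posterior Normal(-11/26, 15/26)
obs 3: x=3/2 → posterior Normal(1/9, 5/12)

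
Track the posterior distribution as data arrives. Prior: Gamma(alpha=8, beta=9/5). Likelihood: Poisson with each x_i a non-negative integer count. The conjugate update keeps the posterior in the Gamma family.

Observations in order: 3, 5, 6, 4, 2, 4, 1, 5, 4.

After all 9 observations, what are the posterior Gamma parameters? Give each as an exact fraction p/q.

alpha=42, beta=54/5

obs 1: x=3 → posterior Gamma(11, 14/5)
obs 2: x=5 → posterior Gamma(16, 19/5)
obs 3: x=6 → posterior Gamma(22, 24/5)
obs 4: x=4 → posterior Gamma(26, 29/5)
obs 5: x=2 → posterior Gamma(28, 34/5)
obs 6: x=4 → posterior Gamma(32, 39/5)
obs 7: x=1 → posterior Gamma(33, 44/5)
obs 8: x=5 → posterior Gamma(38, 49/5)
obs 9: x=4 → posterior Gamma(42, 54/5)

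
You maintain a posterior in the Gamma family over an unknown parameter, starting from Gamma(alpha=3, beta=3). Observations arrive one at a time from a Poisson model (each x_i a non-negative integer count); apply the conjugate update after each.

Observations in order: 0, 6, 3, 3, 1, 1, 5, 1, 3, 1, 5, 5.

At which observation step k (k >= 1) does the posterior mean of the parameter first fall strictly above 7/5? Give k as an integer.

obs 1: x=0 → posterior Gamma(3, 4)
obs 2: x=6 → posterior Gamma(9, 5)
obs 3: x=3 → posterior Gamma(12, 6)
obs 4: x=3 → posterior Gamma(15, 7)
obs 5: x=1 → posterior Gamma(16, 8)
obs 6: x=1 → posterior Gamma(17, 9)
obs 7: x=5 → posterior Gamma(22, 10)
obs 8: x=1 → posterior Gamma(23, 11)
obs 9: x=3 → posterior Gamma(26, 12)
obs 10: x=1 → posterior Gamma(27, 13)
obs 11: x=5 → posterior Gamma(32, 14)
obs 12: x=5 → posterior Gamma(37, 15)

k = 2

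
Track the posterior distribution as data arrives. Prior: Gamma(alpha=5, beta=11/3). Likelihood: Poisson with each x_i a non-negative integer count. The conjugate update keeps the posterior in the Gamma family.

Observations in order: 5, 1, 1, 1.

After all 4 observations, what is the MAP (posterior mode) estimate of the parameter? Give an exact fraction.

obs 1: x=5 → posterior Gamma(10, 14/3)
obs 2: x=1 → posterior Gamma(11, 17/3)
obs 3: x=1 → posterior Gamma(12, 20/3)
obs 4: x=1 → posterior Gamma(13, 23/3)

36/23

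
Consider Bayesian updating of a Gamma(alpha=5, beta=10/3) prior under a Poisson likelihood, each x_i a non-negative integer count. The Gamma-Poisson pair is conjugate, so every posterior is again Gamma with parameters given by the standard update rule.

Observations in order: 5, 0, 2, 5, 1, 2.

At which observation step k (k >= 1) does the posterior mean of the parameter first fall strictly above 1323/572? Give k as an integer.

k = 4

obs 1: x=5 → posterior Gamma(10, 13/3)
obs 2: x=0 → posterior Gamma(10, 16/3)
obs 3: x=2 → posterior Gamma(12, 19/3)
obs 4: x=5 → posterior Gamma(17, 22/3)
obs 5: x=1 → posterior Gamma(18, 25/3)
obs 6: x=2 → posterior Gamma(20, 28/3)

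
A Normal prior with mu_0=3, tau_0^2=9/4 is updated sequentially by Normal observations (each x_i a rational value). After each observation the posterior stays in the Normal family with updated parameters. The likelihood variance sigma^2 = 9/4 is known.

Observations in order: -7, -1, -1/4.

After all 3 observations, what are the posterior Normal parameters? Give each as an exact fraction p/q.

obs 1: x=-7 → posterior Normal(-2, 9/8)
obs 2: x=-1 → posterior Normal(-5/3, 3/4)
obs 3: x=-1/4 → posterior Normal(-21/16, 9/16)

mu_0=-21/16, tau_0^2=9/16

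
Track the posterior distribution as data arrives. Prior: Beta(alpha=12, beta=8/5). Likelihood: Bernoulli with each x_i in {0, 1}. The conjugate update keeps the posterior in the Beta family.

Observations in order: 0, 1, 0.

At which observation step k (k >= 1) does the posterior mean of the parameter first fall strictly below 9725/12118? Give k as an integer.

k = 3

obs 1: x=0 → posterior Beta(12, 13/5)
obs 2: x=1 → posterior Beta(13, 13/5)
obs 3: x=0 → posterior Beta(13, 18/5)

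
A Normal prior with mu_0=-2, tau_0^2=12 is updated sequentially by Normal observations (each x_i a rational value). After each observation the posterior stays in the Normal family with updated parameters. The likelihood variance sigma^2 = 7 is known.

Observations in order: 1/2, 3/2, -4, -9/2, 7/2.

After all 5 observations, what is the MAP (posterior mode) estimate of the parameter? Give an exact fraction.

-50/67

obs 1: x=1/2 → posterior Normal(-8/19, 84/19)
obs 2: x=3/2 → posterior Normal(10/31, 84/31)
obs 3: x=-4 → posterior Normal(-38/43, 84/43)
obs 4: x=-9/2 → posterior Normal(-92/55, 84/55)
obs 5: x=7/2 → posterior Normal(-50/67, 84/67)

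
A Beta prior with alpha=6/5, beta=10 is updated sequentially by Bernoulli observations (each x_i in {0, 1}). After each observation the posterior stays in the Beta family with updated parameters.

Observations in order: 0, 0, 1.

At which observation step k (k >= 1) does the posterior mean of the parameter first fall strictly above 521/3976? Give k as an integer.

k = 3

obs 1: x=0 → posterior Beta(6/5, 11)
obs 2: x=0 → posterior Beta(6/5, 12)
obs 3: x=1 → posterior Beta(11/5, 12)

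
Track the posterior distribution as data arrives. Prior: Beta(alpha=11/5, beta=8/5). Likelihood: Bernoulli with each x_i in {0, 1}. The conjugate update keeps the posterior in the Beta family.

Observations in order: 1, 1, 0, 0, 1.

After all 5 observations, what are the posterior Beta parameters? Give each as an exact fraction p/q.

obs 1: x=1 → posterior Beta(16/5, 8/5)
obs 2: x=1 → posterior Beta(21/5, 8/5)
obs 3: x=0 → posterior Beta(21/5, 13/5)
obs 4: x=0 → posterior Beta(21/5, 18/5)
obs 5: x=1 → posterior Beta(26/5, 18/5)

alpha=26/5, beta=18/5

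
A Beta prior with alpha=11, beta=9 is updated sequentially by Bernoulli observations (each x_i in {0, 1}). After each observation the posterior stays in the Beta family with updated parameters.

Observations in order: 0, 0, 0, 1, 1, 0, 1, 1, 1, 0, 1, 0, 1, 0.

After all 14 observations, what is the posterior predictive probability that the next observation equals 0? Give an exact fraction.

obs 1: x=0 → posterior Beta(11, 10)
obs 2: x=0 → posterior Beta(11, 11)
obs 3: x=0 → posterior Beta(11, 12)
obs 4: x=1 → posterior Beta(12, 12)
obs 5: x=1 → posterior Beta(13, 12)
obs 6: x=0 → posterior Beta(13, 13)
obs 7: x=1 → posterior Beta(14, 13)
obs 8: x=1 → posterior Beta(15, 13)
obs 9: x=1 → posterior Beta(16, 13)
obs 10: x=0 → posterior Beta(16, 14)
obs 11: x=1 → posterior Beta(17, 14)
obs 12: x=0 → posterior Beta(17, 15)
obs 13: x=1 → posterior Beta(18, 15)
obs 14: x=0 → posterior Beta(18, 16)

8/17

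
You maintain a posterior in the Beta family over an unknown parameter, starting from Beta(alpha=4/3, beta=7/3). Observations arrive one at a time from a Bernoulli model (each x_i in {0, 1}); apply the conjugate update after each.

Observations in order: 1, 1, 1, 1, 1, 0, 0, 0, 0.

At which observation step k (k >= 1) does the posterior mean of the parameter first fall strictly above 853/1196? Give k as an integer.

k = 5

obs 1: x=1 → posterior Beta(7/3, 7/3)
obs 2: x=1 → posterior Beta(10/3, 7/3)
obs 3: x=1 → posterior Beta(13/3, 7/3)
obs 4: x=1 → posterior Beta(16/3, 7/3)
obs 5: x=1 → posterior Beta(19/3, 7/3)
obs 6: x=0 → posterior Beta(19/3, 10/3)
obs 7: x=0 → posterior Beta(19/3, 13/3)
obs 8: x=0 → posterior Beta(19/3, 16/3)
obs 9: x=0 → posterior Beta(19/3, 19/3)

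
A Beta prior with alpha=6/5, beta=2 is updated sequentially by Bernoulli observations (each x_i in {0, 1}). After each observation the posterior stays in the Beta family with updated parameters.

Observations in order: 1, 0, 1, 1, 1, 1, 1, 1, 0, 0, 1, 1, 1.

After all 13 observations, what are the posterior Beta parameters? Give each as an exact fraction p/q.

alpha=56/5, beta=5

obs 1: x=1 → posterior Beta(11/5, 2)
obs 2: x=0 → posterior Beta(11/5, 3)
obs 3: x=1 → posterior Beta(16/5, 3)
obs 4: x=1 → posterior Beta(21/5, 3)
obs 5: x=1 → posterior Beta(26/5, 3)
obs 6: x=1 → posterior Beta(31/5, 3)
obs 7: x=1 → posterior Beta(36/5, 3)
obs 8: x=1 → posterior Beta(41/5, 3)
obs 9: x=0 → posterior Beta(41/5, 4)
obs 10: x=0 → posterior Beta(41/5, 5)
obs 11: x=1 → posterior Beta(46/5, 5)
obs 12: x=1 → posterior Beta(51/5, 5)
obs 13: x=1 → posterior Beta(56/5, 5)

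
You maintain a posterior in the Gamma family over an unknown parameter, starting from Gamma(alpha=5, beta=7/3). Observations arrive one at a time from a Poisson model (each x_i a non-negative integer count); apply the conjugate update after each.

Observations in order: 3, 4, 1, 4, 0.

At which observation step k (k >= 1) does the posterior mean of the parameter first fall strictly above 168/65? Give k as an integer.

k = 2

obs 1: x=3 → posterior Gamma(8, 10/3)
obs 2: x=4 → posterior Gamma(12, 13/3)
obs 3: x=1 → posterior Gamma(13, 16/3)
obs 4: x=4 → posterior Gamma(17, 19/3)
obs 5: x=0 → posterior Gamma(17, 22/3)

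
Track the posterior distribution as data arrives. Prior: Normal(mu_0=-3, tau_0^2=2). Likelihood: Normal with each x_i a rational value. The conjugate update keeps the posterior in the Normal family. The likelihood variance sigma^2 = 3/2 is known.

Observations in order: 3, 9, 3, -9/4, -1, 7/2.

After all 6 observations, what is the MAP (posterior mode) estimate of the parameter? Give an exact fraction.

obs 1: x=3 → posterior Normal(3/7, 6/7)
obs 2: x=9 → posterior Normal(39/11, 6/11)
obs 3: x=3 → posterior Normal(17/5, 2/5)
obs 4: x=-9/4 → posterior Normal(42/19, 6/19)
obs 5: x=-1 → posterior Normal(38/23, 6/23)
obs 6: x=7/2 → posterior Normal(52/27, 2/9)

52/27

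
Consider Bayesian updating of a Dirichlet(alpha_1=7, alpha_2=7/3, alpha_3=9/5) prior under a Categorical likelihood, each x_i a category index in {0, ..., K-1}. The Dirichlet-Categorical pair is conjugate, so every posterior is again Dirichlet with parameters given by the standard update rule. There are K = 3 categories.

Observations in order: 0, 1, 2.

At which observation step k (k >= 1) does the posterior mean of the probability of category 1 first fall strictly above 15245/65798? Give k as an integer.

obs 1: x=0 → posterior Dirichlet(8, 7/3, 9/5)
obs 2: x=1 → posterior Dirichlet(8, 10/3, 9/5)
obs 3: x=2 → posterior Dirichlet(8, 10/3, 14/5)

k = 2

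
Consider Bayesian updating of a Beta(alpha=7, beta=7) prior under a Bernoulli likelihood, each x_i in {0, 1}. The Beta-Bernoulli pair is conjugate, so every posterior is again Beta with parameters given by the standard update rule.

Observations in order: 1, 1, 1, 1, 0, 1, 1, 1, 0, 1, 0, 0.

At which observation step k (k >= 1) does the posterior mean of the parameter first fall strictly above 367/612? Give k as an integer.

obs 1: x=1 → posterior Beta(8, 7)
obs 2: x=1 → posterior Beta(9, 7)
obs 3: x=1 → posterior Beta(10, 7)
obs 4: x=1 → posterior Beta(11, 7)
obs 5: x=0 → posterior Beta(11, 8)
obs 6: x=1 → posterior Beta(12, 8)
obs 7: x=1 → posterior Beta(13, 8)
obs 8: x=1 → posterior Beta(14, 8)
obs 9: x=0 → posterior Beta(14, 9)
obs 10: x=1 → posterior Beta(15, 9)
obs 11: x=0 → posterior Beta(15, 10)
obs 12: x=0 → posterior Beta(15, 11)

k = 4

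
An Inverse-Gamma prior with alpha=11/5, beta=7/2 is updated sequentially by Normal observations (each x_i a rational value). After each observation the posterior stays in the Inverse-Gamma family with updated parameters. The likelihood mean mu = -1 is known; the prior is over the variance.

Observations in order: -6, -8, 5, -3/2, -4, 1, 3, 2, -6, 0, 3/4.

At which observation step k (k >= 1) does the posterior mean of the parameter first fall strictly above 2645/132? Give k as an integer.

k = 3

obs 1: x=-6 → posterior Inverse-Gamma(27/10, 16)
obs 2: x=-8 → posterior Inverse-Gamma(16/5, 81/2)
obs 3: x=5 → posterior Inverse-Gamma(37/10, 117/2)
obs 4: x=-3/2 → posterior Inverse-Gamma(21/5, 469/8)
obs 5: x=-4 → posterior Inverse-Gamma(47/10, 505/8)
obs 6: x=1 → posterior Inverse-Gamma(26/5, 521/8)
obs 7: x=3 → posterior Inverse-Gamma(57/10, 585/8)
obs 8: x=2 → posterior Inverse-Gamma(31/5, 621/8)
obs 9: x=-6 → posterior Inverse-Gamma(67/10, 721/8)
obs 10: x=0 → posterior Inverse-Gamma(36/5, 725/8)
obs 11: x=3/4 → posterior Inverse-Gamma(77/10, 2949/32)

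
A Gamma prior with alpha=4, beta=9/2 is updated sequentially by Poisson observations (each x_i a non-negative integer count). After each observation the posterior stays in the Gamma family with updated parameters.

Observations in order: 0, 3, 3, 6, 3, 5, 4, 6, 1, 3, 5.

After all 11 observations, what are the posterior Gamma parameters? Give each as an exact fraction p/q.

alpha=43, beta=31/2

obs 1: x=0 → posterior Gamma(4, 11/2)
obs 2: x=3 → posterior Gamma(7, 13/2)
obs 3: x=3 → posterior Gamma(10, 15/2)
obs 4: x=6 → posterior Gamma(16, 17/2)
obs 5: x=3 → posterior Gamma(19, 19/2)
obs 6: x=5 → posterior Gamma(24, 21/2)
obs 7: x=4 → posterior Gamma(28, 23/2)
obs 8: x=6 → posterior Gamma(34, 25/2)
obs 9: x=1 → posterior Gamma(35, 27/2)
obs 10: x=3 → posterior Gamma(38, 29/2)
obs 11: x=5 → posterior Gamma(43, 31/2)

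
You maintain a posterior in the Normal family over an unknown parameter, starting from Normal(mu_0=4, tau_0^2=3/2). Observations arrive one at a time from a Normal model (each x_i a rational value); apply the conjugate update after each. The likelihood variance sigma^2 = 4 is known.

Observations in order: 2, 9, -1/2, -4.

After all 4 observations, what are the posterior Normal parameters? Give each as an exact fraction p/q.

mu_0=103/40, tau_0^2=3/5

obs 1: x=2 → posterior Normal(38/11, 12/11)
obs 2: x=9 → posterior Normal(65/14, 6/7)
obs 3: x=-1/2 → posterior Normal(127/34, 12/17)
obs 4: x=-4 → posterior Normal(103/40, 3/5)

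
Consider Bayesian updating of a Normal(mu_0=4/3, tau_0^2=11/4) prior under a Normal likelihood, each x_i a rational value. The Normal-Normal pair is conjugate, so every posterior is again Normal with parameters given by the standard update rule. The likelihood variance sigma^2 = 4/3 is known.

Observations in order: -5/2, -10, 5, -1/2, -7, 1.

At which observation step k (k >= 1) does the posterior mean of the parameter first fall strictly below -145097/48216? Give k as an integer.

k = 2

obs 1: x=-5/2 → posterior Normal(-367/294, 44/49)
obs 2: x=-10 → posterior Normal(-2347/492, 22/41)
obs 3: x=5 → posterior Normal(-59/30, 44/115)
obs 4: x=-1/2 → posterior Normal(-182/111, 11/37)
obs 5: x=-7 → posterior Normal(-1421/543, 44/181)
obs 6: x=1 → posterior Normal(-661/321, 22/107)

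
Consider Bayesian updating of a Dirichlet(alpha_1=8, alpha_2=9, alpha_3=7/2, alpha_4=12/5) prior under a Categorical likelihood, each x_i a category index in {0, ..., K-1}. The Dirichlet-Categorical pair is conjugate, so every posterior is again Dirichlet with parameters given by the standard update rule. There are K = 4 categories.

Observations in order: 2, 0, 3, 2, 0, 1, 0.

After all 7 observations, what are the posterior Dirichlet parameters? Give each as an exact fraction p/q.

alpha_1=11, alpha_2=10, alpha_3=11/2, alpha_4=17/5

obs 1: x=2 → posterior Dirichlet(8, 9, 9/2, 12/5)
obs 2: x=0 → posterior Dirichlet(9, 9, 9/2, 12/5)
obs 3: x=3 → posterior Dirichlet(9, 9, 9/2, 17/5)
obs 4: x=2 → posterior Dirichlet(9, 9, 11/2, 17/5)
obs 5: x=0 → posterior Dirichlet(10, 9, 11/2, 17/5)
obs 6: x=1 → posterior Dirichlet(10, 10, 11/2, 17/5)
obs 7: x=0 → posterior Dirichlet(11, 10, 11/2, 17/5)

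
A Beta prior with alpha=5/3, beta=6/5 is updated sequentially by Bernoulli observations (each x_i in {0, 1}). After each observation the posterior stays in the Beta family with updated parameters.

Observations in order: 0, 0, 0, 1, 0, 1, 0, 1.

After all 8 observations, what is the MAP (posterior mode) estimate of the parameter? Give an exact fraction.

obs 1: x=0 → posterior Beta(5/3, 11/5)
obs 2: x=0 → posterior Beta(5/3, 16/5)
obs 3: x=0 → posterior Beta(5/3, 21/5)
obs 4: x=1 → posterior Beta(8/3, 21/5)
obs 5: x=0 → posterior Beta(8/3, 26/5)
obs 6: x=1 → posterior Beta(11/3, 26/5)
obs 7: x=0 → posterior Beta(11/3, 31/5)
obs 8: x=1 → posterior Beta(14/3, 31/5)

55/133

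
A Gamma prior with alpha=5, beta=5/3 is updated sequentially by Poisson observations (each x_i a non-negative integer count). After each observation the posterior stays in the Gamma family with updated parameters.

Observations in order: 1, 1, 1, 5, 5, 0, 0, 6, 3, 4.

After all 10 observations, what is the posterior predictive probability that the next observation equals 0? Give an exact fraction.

obs 1: x=1 → posterior Gamma(6, 8/3)
obs 2: x=1 → posterior Gamma(7, 11/3)
obs 3: x=1 → posterior Gamma(8, 14/3)
obs 4: x=5 → posterior Gamma(13, 17/3)
obs 5: x=5 → posterior Gamma(18, 20/3)
obs 6: x=0 → posterior Gamma(18, 23/3)
obs 7: x=0 → posterior Gamma(18, 26/3)
obs 8: x=6 → posterior Gamma(24, 29/3)
obs 9: x=3 → posterior Gamma(27, 32/3)
obs 10: x=4 → posterior Gamma(31, 35/3)

734698875038166561234010118059813976287841796875/9403542573537726518107430106299028013391242330112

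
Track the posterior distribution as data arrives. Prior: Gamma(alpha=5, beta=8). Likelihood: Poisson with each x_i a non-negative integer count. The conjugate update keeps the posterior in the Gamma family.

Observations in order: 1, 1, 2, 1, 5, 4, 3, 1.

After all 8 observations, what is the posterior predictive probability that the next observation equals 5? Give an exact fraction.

obs 1: x=1 → posterior Gamma(6, 9)
obs 2: x=1 → posterior Gamma(7, 10)
obs 3: x=2 → posterior Gamma(9, 11)
obs 4: x=1 → posterior Gamma(10, 12)
obs 5: x=5 → posterior Gamma(15, 13)
obs 6: x=4 → posterior Gamma(19, 14)
obs 7: x=3 → posterior Gamma(22, 15)
obs 8: x=1 → posterior Gamma(23, 16)

399755597486034998370425194414080/28351092476867700887730107366063041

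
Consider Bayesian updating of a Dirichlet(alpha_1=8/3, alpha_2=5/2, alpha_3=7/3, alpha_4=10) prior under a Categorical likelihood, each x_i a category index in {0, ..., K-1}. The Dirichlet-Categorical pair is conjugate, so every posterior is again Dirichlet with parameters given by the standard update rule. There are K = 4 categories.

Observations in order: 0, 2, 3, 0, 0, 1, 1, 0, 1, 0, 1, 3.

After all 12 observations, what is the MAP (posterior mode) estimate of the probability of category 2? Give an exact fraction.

14/153

obs 1: x=0 → posterior Dirichlet(11/3, 5/2, 7/3, 10)
obs 2: x=2 → posterior Dirichlet(11/3, 5/2, 10/3, 10)
obs 3: x=3 → posterior Dirichlet(11/3, 5/2, 10/3, 11)
obs 4: x=0 → posterior Dirichlet(14/3, 5/2, 10/3, 11)
obs 5: x=0 → posterior Dirichlet(17/3, 5/2, 10/3, 11)
obs 6: x=1 → posterior Dirichlet(17/3, 7/2, 10/3, 11)
obs 7: x=1 → posterior Dirichlet(17/3, 9/2, 10/3, 11)
obs 8: x=0 → posterior Dirichlet(20/3, 9/2, 10/3, 11)
obs 9: x=1 → posterior Dirichlet(20/3, 11/2, 10/3, 11)
obs 10: x=0 → posterior Dirichlet(23/3, 11/2, 10/3, 11)
obs 11: x=1 → posterior Dirichlet(23/3, 13/2, 10/3, 11)
obs 12: x=3 → posterior Dirichlet(23/3, 13/2, 10/3, 12)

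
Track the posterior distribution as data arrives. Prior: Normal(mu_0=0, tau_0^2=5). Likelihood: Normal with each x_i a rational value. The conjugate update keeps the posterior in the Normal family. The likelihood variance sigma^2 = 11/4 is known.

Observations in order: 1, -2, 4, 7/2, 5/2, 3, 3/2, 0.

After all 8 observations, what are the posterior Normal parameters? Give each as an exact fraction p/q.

mu_0=30/19, tau_0^2=55/171

obs 1: x=1 → posterior Normal(20/31, 55/31)
obs 2: x=-2 → posterior Normal(-20/51, 55/51)
obs 3: x=4 → posterior Normal(60/71, 55/71)
obs 4: x=7/2 → posterior Normal(10/7, 55/91)
obs 5: x=5/2 → posterior Normal(60/37, 55/111)
obs 6: x=3 → posterior Normal(240/131, 55/131)
obs 7: x=3/2 → posterior Normal(270/151, 55/151)
obs 8: x=0 → posterior Normal(30/19, 55/171)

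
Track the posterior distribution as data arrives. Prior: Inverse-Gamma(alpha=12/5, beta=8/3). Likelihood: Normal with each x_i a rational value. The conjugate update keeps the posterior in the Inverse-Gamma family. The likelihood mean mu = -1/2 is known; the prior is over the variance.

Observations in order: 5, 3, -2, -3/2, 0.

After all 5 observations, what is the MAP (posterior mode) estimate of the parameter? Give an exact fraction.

obs 1: x=5 → posterior Inverse-Gamma(29/10, 427/24)
obs 2: x=3 → posterior Inverse-Gamma(17/5, 287/12)
obs 3: x=-2 → posterior Inverse-Gamma(39/10, 601/24)
obs 4: x=-3/2 → posterior Inverse-Gamma(22/5, 613/24)
obs 5: x=0 → posterior Inverse-Gamma(49/10, 77/3)

770/177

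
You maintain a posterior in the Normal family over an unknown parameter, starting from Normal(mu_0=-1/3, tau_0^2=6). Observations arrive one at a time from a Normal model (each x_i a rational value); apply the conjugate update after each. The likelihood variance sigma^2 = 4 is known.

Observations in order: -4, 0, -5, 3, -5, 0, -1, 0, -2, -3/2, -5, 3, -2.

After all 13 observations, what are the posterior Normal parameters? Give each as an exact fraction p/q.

obs 1: x=-4 → posterior Normal(-38/15, 12/5)
obs 2: x=0 → posterior Normal(-19/12, 3/2)
obs 3: x=-5 → posterior Normal(-83/33, 12/11)
obs 4: x=3 → posterior Normal(-4/3, 6/7)
obs 5: x=-5 → posterior Normal(-101/51, 12/17)
obs 6: x=0 → posterior Normal(-101/60, 3/5)
obs 7: x=-1 → posterior Normal(-110/69, 12/23)
obs 8: x=0 → posterior Normal(-55/39, 6/13)
obs 9: x=-2 → posterior Normal(-128/87, 12/29)
obs 10: x=-3/2 → posterior Normal(-283/192, 3/8)
obs 11: x=-5 → posterior Normal(-373/210, 12/35)
obs 12: x=3 → posterior Normal(-319/228, 6/19)
obs 13: x=-2 → posterior Normal(-355/246, 12/41)

mu_0=-355/246, tau_0^2=12/41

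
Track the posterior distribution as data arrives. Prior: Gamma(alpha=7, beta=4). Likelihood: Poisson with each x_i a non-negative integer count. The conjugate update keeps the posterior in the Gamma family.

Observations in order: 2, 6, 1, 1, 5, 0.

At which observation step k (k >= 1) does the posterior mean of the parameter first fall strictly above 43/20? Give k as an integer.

obs 1: x=2 → posterior Gamma(9, 5)
obs 2: x=6 → posterior Gamma(15, 6)
obs 3: x=1 → posterior Gamma(16, 7)
obs 4: x=1 → posterior Gamma(17, 8)
obs 5: x=5 → posterior Gamma(22, 9)
obs 6: x=0 → posterior Gamma(22, 10)

k = 2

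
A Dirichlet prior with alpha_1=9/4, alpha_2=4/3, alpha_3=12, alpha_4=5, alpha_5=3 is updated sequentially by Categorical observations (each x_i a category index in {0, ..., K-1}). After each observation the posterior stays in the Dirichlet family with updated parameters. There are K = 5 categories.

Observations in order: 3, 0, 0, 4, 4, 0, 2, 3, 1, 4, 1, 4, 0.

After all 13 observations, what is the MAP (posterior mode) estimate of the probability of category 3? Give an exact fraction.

obs 1: x=3 → posterior Dirichlet(9/4, 4/3, 12, 6, 3)
obs 2: x=0 → posterior Dirichlet(13/4, 4/3, 12, 6, 3)
obs 3: x=0 → posterior Dirichlet(17/4, 4/3, 12, 6, 3)
obs 4: x=4 → posterior Dirichlet(17/4, 4/3, 12, 6, 4)
obs 5: x=4 → posterior Dirichlet(17/4, 4/3, 12, 6, 5)
obs 6: x=0 → posterior Dirichlet(21/4, 4/3, 12, 6, 5)
obs 7: x=2 → posterior Dirichlet(21/4, 4/3, 13, 6, 5)
obs 8: x=3 → posterior Dirichlet(21/4, 4/3, 13, 7, 5)
obs 9: x=1 → posterior Dirichlet(21/4, 7/3, 13, 7, 5)
obs 10: x=4 → posterior Dirichlet(21/4, 7/3, 13, 7, 6)
obs 11: x=1 → posterior Dirichlet(21/4, 10/3, 13, 7, 6)
obs 12: x=4 → posterior Dirichlet(21/4, 10/3, 13, 7, 7)
obs 13: x=0 → posterior Dirichlet(25/4, 10/3, 13, 7, 7)

72/379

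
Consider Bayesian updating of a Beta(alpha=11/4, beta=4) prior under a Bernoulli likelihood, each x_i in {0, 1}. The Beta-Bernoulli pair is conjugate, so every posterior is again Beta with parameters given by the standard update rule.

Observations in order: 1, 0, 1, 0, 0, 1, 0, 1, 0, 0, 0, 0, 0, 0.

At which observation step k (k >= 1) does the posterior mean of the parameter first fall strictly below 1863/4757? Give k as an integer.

k = 11

obs 1: x=1 → posterior Beta(15/4, 4)
obs 2: x=0 → posterior Beta(15/4, 5)
obs 3: x=1 → posterior Beta(19/4, 5)
obs 4: x=0 → posterior Beta(19/4, 6)
obs 5: x=0 → posterior Beta(19/4, 7)
obs 6: x=1 → posterior Beta(23/4, 7)
obs 7: x=0 → posterior Beta(23/4, 8)
obs 8: x=1 → posterior Beta(27/4, 8)
obs 9: x=0 → posterior Beta(27/4, 9)
obs 10: x=0 → posterior Beta(27/4, 10)
obs 11: x=0 → posterior Beta(27/4, 11)
obs 12: x=0 → posterior Beta(27/4, 12)
obs 13: x=0 → posterior Beta(27/4, 13)
obs 14: x=0 → posterior Beta(27/4, 14)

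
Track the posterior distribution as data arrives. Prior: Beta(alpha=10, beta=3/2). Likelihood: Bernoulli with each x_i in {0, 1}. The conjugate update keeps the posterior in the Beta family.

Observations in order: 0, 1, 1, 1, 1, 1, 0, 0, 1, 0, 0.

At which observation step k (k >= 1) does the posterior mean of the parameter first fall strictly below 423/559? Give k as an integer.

obs 1: x=0 → posterior Beta(10, 5/2)
obs 2: x=1 → posterior Beta(11, 5/2)
obs 3: x=1 → posterior Beta(12, 5/2)
obs 4: x=1 → posterior Beta(13, 5/2)
obs 5: x=1 → posterior Beta(14, 5/2)
obs 6: x=1 → posterior Beta(15, 5/2)
obs 7: x=0 → posterior Beta(15, 7/2)
obs 8: x=0 → posterior Beta(15, 9/2)
obs 9: x=1 → posterior Beta(16, 9/2)
obs 10: x=0 → posterior Beta(16, 11/2)
obs 11: x=0 → posterior Beta(16, 13/2)

k = 10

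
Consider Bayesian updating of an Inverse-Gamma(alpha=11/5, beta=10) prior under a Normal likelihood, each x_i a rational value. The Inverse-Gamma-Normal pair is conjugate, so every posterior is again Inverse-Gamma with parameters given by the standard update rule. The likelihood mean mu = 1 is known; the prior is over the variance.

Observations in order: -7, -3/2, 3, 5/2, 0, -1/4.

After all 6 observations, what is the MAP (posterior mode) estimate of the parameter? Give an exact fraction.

obs 1: x=-7 → posterior Inverse-Gamma(27/10, 42)
obs 2: x=-3/2 → posterior Inverse-Gamma(16/5, 361/8)
obs 3: x=3 → posterior Inverse-Gamma(37/10, 377/8)
obs 4: x=5/2 → posterior Inverse-Gamma(21/5, 193/4)
obs 5: x=0 → posterior Inverse-Gamma(47/10, 195/4)
obs 6: x=-1/4 → posterior Inverse-Gamma(26/5, 1585/32)

7925/992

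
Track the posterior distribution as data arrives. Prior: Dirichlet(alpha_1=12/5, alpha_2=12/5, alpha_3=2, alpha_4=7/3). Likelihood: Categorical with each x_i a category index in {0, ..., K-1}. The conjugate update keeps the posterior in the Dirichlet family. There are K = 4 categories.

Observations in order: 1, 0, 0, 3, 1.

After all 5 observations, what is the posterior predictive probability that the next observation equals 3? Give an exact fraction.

25/106

obs 1: x=1 → posterior Dirichlet(12/5, 17/5, 2, 7/3)
obs 2: x=0 → posterior Dirichlet(17/5, 17/5, 2, 7/3)
obs 3: x=0 → posterior Dirichlet(22/5, 17/5, 2, 7/3)
obs 4: x=3 → posterior Dirichlet(22/5, 17/5, 2, 10/3)
obs 5: x=1 → posterior Dirichlet(22/5, 22/5, 2, 10/3)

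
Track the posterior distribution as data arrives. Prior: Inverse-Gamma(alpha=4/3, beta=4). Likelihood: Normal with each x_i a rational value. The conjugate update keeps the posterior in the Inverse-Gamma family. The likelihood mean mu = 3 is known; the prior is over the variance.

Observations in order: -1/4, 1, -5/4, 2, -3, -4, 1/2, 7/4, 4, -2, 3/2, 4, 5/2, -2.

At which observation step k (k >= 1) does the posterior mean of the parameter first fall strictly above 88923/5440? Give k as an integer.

k = 6

obs 1: x=-1/4 → posterior Inverse-Gamma(11/6, 297/32)
obs 2: x=1 → posterior Inverse-Gamma(7/3, 361/32)
obs 3: x=-5/4 → posterior Inverse-Gamma(17/6, 325/16)
obs 4: x=2 → posterior Inverse-Gamma(10/3, 333/16)
obs 5: x=-3 → posterior Inverse-Gamma(23/6, 621/16)
obs 6: x=-4 → posterior Inverse-Gamma(13/3, 1013/16)
obs 7: x=1/2 → posterior Inverse-Gamma(29/6, 1063/16)
obs 8: x=7/4 → posterior Inverse-Gamma(16/3, 2151/32)
obs 9: x=4 → posterior Inverse-Gamma(35/6, 2167/32)
obs 10: x=-2 → posterior Inverse-Gamma(19/3, 2567/32)
obs 11: x=3/2 → posterior Inverse-Gamma(41/6, 2603/32)
obs 12: x=4 → posterior Inverse-Gamma(22/3, 2619/32)
obs 13: x=5/2 → posterior Inverse-Gamma(47/6, 2623/32)
obs 14: x=-2 → posterior Inverse-Gamma(25/3, 3023/32)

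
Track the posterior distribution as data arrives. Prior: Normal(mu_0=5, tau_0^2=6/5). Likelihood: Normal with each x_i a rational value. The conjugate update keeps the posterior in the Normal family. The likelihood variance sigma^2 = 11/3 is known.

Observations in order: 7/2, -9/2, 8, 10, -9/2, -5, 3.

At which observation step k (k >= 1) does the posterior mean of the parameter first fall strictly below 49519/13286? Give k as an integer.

obs 1: x=7/2 → posterior Normal(338/73, 66/73)
obs 2: x=-9/2 → posterior Normal(257/91, 66/91)
obs 3: x=8 → posterior Normal(401/109, 66/109)
obs 4: x=10 → posterior Normal(581/127, 66/127)
obs 5: x=-9/2 → posterior Normal(100/29, 66/145)
obs 6: x=-5 → posterior Normal(410/163, 66/163)
obs 7: x=3 → posterior Normal(464/181, 66/181)

k = 2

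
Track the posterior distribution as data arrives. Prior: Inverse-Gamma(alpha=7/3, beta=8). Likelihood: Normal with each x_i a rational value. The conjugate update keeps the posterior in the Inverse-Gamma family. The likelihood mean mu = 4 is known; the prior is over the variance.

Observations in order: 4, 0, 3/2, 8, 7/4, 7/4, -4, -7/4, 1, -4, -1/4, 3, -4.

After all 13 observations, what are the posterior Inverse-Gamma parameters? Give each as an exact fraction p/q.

obs 1: x=4 → posterior Inverse-Gamma(17/6, 8)
obs 2: x=0 → posterior Inverse-Gamma(10/3, 16)
obs 3: x=3/2 → posterior Inverse-Gamma(23/6, 153/8)
obs 4: x=8 → posterior Inverse-Gamma(13/3, 217/8)
obs 5: x=7/4 → posterior Inverse-Gamma(29/6, 949/32)
obs 6: x=7/4 → posterior Inverse-Gamma(16/3, 515/16)
obs 7: x=-4 → posterior Inverse-Gamma(35/6, 1027/16)
obs 8: x=-7/4 → posterior Inverse-Gamma(19/3, 2583/32)
obs 9: x=1 → posterior Inverse-Gamma(41/6, 2727/32)
obs 10: x=-4 → posterior Inverse-Gamma(22/3, 3751/32)
obs 11: x=-1/4 → posterior Inverse-Gamma(47/6, 505/4)
obs 12: x=3 → posterior Inverse-Gamma(25/3, 507/4)
obs 13: x=-4 → posterior Inverse-Gamma(53/6, 635/4)

alpha=53/6, beta=635/4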